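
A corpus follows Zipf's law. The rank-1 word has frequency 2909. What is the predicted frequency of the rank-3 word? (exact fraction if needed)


Zipf's law: freq(rank) = f1 / rank
f1 = 2909, rank = 3
freq = 2909 / 3
GCD(2909, 3) = 1
Simplified: 2909/3

2909/3


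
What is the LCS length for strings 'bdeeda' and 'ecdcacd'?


DP table for LCS of 'bdeeda' and 'ecdcacd':
       e  c  d  c  a  c  d
    0  0  0  0  0  0  0  0
  b 0  0  0  0  0  0  0  0
  d 0  0  0  1  1  1  1  1
  e 0  1  1  1  1  1  1  1
  e 0  1  1  1  1  1  1  1
  d 0  1  1  2  2  2  2  2
  a 0  1  1  2  2  3  3  3
LCS: 'eda'
LCS length = 3

3


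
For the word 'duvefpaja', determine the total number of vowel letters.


Scanning each character of 'duvefpaja':
  Position 1: 'd' -> consonant (running count: 0)
  Position 2: 'u' -> vowel (running count: 1)
  Position 3: 'v' -> consonant (running count: 1)
  Position 4: 'e' -> vowel (running count: 2)
  Position 5: 'f' -> consonant (running count: 2)
  Position 6: 'p' -> consonant (running count: 2)
  Position 7: 'a' -> vowel (running count: 3)
  Position 8: 'j' -> consonant (running count: 3)
  Position 9: 'a' -> vowel (running count: 4)
Total vowels: 4

4


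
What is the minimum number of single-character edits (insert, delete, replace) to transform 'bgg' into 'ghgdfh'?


Building DP table for s1='bgg' (len 3) and s2='ghgdfh' (len 6):
       g  h  g  d  f  h
    0  1  2  3  4  5  6
  b 1  1  2  3  4  5  6
  g 2  1  2  2  3  4  5
  g 3  2  2  2  3  4  5
Edit distance = dp[3][6] = 5

5


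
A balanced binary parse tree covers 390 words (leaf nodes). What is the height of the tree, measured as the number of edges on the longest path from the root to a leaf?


In a balanced binary tree with n leaves the deepest leaf is ceil(log2(n)) edges below the root.
log2(390) = 8.6073
ceil(8.6073) = 9
height (edges) = 9

9


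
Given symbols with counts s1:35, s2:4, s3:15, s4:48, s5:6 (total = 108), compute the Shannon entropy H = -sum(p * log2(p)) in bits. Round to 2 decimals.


Computing entropy H = -sum(p_i * log2(p_i)):
  s1: p = 35/108 = 0.3241, -p*log2(p) = 0.5268
  s2: p = 4/108 = 0.0370, -p*log2(p) = 0.1761
  s3: p = 15/108 = 0.1389, -p*log2(p) = 0.3956
  s4: p = 48/108 = 0.4444, -p*log2(p) = 0.5200
  s5: p = 6/108 = 0.0556, -p*log2(p) = 0.2317
H = sum of terms = 1.8502
Rounded to 2 decimals: 1.85

1.85


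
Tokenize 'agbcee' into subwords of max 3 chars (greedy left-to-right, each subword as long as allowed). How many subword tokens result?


'agbcee' has 6 characters.
Chunking with max size 3:
  Chunk 1: 'agb' (positions 0-2)
  Chunk 2: 'cee' (positions 3-5)
Total chunks: ceil(6 / 3) = 2

2


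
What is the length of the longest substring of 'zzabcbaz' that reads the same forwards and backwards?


Scanning 'zzabcbaz' for palindromic substrings.
Substring at positions 1-7: 'zabcbaz'.
Check: reverse('zabcbaz') = 'zabcbaz' -> palindrome confirmed.
Neighbouring characters ('z' / '-') break symmetry, so it cannot extend further.
No longer palindromic substring exists; longest length = 7

7


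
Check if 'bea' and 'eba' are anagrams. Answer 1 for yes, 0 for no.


Sort characters of 'bea': 'abe'
Sort characters of 'eba': 'abe'
Sorted forms match -> they ARE anagrams
Result: 1

1


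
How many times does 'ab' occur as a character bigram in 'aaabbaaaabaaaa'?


Scanning 'aaabbaaaabaaaa' for bigram 'ab':
  Position 0: 'aa' -> no
  Position 1: 'aa' -> no
  Position 2: 'ab' -> MATCH
  Position 3: 'bb' -> no
  Position 4: 'ba' -> no
  Position 5: 'aa' -> no
  Position 6: 'aa' -> no
  Position 7: 'aa' -> no
  Position 8: 'ab' -> MATCH
  Position 9: 'ba' -> no
  Position 10: 'aa' -> no
  Position 11: 'aa' -> no
  Position 12: 'aa' -> no
Total matches: 2

2


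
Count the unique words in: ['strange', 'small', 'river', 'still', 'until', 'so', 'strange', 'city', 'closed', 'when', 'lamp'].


Listing all tokens and tracking unique types:
  Token 1: 'strange' -> NEW (unique so far: 1)
  Token 2: 'small' -> NEW (unique so far: 2)
  Token 3: 'river' -> NEW (unique so far: 3)
  Token 4: 'still' -> NEW (unique so far: 4)
  Token 5: 'until' -> NEW (unique so far: 5)
  Token 6: 'so' -> NEW (unique so far: 6)
  Token 7: 'strange' -> duplicate (unique so far: 6)
  Token 8: 'city' -> NEW (unique so far: 7)
  Token 9: 'closed' -> NEW (unique so far: 8)
  Token 10: 'when' -> NEW (unique so far: 9)
  Token 11: 'lamp' -> NEW (unique so far: 10)
Unique types: ('city', 'closed', 'lamp', 'river', 'small', 'so', 'still', 'strange', 'until', 'when')
Vocabulary size: 10

10


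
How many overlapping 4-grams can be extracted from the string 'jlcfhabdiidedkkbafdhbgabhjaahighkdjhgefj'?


String 'jlcfhabdiidedkkbafdhbgabhjaahighkdjhgefj' has length L = 40.
Number of overlapping n-grams = L - n + 1
Substituting: 40 - 4 + 1 = 37

37


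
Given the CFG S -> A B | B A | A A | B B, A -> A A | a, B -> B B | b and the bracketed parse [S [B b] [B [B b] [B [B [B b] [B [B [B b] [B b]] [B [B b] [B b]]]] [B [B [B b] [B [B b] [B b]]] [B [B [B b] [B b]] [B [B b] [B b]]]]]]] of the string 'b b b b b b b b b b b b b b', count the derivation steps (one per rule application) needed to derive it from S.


Every bracketed nonterminal node [X ...] in the tree is produced by exactly one rule application.
Reading the tree off as a leftmost derivation:
  Step 1: S  =>  B B   (applied S -> B B)
  Step 2: B B  =>  b B   (applied B -> b)
  Step 3: b B  =>  b B B   (applied B -> B B)
  Step 4: b B B  =>  b b B   (applied B -> b)
  Step 5: b b B  =>  b b B B   (applied B -> B B)
  Step 6: b b B B  =>  b b B B B   (applied B -> B B)
  Step 7: b b B B B  =>  b b b B B   (applied B -> b)
  Step 8: b b b B B  =>  b b b B B B   (applied B -> B B)
  Step 9: b b b B B B  =>  b b b B B B B   (applied B -> B B)
  Step 10: b b b B B B B  =>  b b b b B B B   (applied B -> b)
  Step 11: b b b b B B B  =>  b b b b b B B   (applied B -> b)
  Step 12: b b b b b B B  =>  b b b b b B B B   (applied B -> B B)
  Step 13: b b b b b B B B  =>  b b b b b b B B   (applied B -> b)
  Step 14: b b b b b b B B  =>  b b b b b b b B   (applied B -> b)
  Step 15: b b b b b b b B  =>  b b b b b b b B B   (applied B -> B B)
  Step 16: b b b b b b b B B  =>  b b b b b b b B B B   (applied B -> B B)
  Step 17: b b b b b b b B B B  =>  b b b b b b b b B B   (applied B -> b)
  Step 18: b b b b b b b b B B  =>  b b b b b b b b B B B   (applied B -> B B)
  Step 19: b b b b b b b b B B B  =>  b b b b b b b b b B B   (applied B -> b)
  Step 20: b b b b b b b b b B B  =>  b b b b b b b b b b B   (applied B -> b)
  Step 21: b b b b b b b b b b B  =>  b b b b b b b b b b B B   (applied B -> B B)
  Step 22: b b b b b b b b b b B B  =>  b b b b b b b b b b B B B   (applied B -> B B)
  Step 23: b b b b b b b b b b B B B  =>  b b b b b b b b b b b B B   (applied B -> b)
  Step 24: b b b b b b b b b b b B B  =>  b b b b b b b b b b b b B   (applied B -> b)
  Step 25: b b b b b b b b b b b b B  =>  b b b b b b b b b b b b B B   (applied B -> B B)
  Step 26: b b b b b b b b b b b b B B  =>  b b b b b b b b b b b b b B   (applied B -> b)
  Step 27: b b b b b b b b b b b b b B  =>  b b b b b b b b b b b b b b   (applied B -> b)
Final yield: b b b b b b b b b b b b b b
Total rewrite steps: 27

27


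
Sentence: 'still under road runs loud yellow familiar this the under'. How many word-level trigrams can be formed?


Word trigrams from [10] words:
  Trigram 1: (still under road)
  Trigram 2: (under road runs)
  Trigram 3: (road runs loud)
  Trigram 4: (runs loud yellow)
  Trigram 5: (loud yellow familiar)
  Trigram 6: (yellow familiar this)
  Trigram 7: (familiar this the)
  Trigram 8: (this the under)
Total word trigrams: 10 - 2 = 8

8


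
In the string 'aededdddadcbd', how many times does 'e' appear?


Scanning 'aededdddadcbd' for 'e':
  Position 1: 'e' -> MATCH (count: 1)
  Position 3: 'e' -> MATCH (count: 2)
Total occurrences of 'e': 2

2


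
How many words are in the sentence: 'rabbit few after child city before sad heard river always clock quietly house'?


Counting words by splitting on spaces:
  Word 1: 'rabbit'
  Word 2: 'few'
  Word 3: 'after'
  Word 4: 'child'
  Word 5: 'city'
  Word 6: 'before'
  Word 7: 'sad'
  Word 8: 'heard'
  Word 9: 'river'
  Word 10: 'always'
  Word 11: 'clock'
  Word 12: 'quietly'
  Word 13: 'house'
Total words: 13

13


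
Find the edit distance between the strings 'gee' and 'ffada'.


Building DP table for s1='gee' (len 3) and s2='ffada' (len 5):
       f  f  a  d  a
    0  1  2  3  4  5
  g 1  1  2  3  4  5
  e 2  2  2  3  4  5
  e 3  3  3  3  4  5
Edit distance = dp[3][5] = 5

5


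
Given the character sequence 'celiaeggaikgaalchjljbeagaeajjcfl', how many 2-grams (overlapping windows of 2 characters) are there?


String 'celiaeggaikgaalchjljbeagaeajjcfl' has length L = 32.
Number of overlapping n-grams = L - n + 1
Substituting: 32 - 2 + 1 = 31

31


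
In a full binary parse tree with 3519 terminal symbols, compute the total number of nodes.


Leaf nodes (terminals): 3519
Internal nodes = n - 1 = 3519 - 1 = 3518
Total = leaves + internal = 3519 + 3518 = 7037

7037


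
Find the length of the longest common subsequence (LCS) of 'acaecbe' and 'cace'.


DP table for LCS of 'acaecbe' and 'cace':
       c  a  c  e
    0  0  0  0  0
  a 0  0  1  1  1
  c 0  1  1  2  2
  a 0  1  2  2  2
  e 0  1  2  2  3
  c 0  1  2  3  3
  b 0  1  2  3  3
  e 0  1  2  3  4
LCS: 'cace'
LCS length = 4

4


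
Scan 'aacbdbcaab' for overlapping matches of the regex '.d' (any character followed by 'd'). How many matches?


Pattern: .d means any character followed by 'd'.
Scanning 'aacbdbcaab' position-by-position:
  Pos 0: window 'aa' -> no
  Pos 1: window 'ac' -> no
  Pos 2: window 'cb' -> no
  Pos 3: window 'bd' -> MATCH
  Pos 4: window 'db' -> no
  Pos 5: window 'bc' -> no
  Pos 6: window 'ca' -> no
  Pos 7: window 'aa' -> no
  Pos 8: window 'ab' -> no
  Pos 9: window 'b' -> no
Total matches: 1

1


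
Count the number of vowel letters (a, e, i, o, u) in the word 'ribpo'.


Scanning each character of 'ribpo':
  Position 1: 'r' -> consonant (running count: 0)
  Position 2: 'i' -> vowel (running count: 1)
  Position 3: 'b' -> consonant (running count: 1)
  Position 4: 'p' -> consonant (running count: 1)
  Position 5: 'o' -> vowel (running count: 2)
Total vowels: 2

2


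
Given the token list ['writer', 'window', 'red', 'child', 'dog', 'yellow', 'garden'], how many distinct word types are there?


Listing all tokens and tracking unique types:
  Token 1: 'writer' -> NEW (unique so far: 1)
  Token 2: 'window' -> NEW (unique so far: 2)
  Token 3: 'red' -> NEW (unique so far: 3)
  Token 4: 'child' -> NEW (unique so far: 4)
  Token 5: 'dog' -> NEW (unique so far: 5)
  Token 6: 'yellow' -> NEW (unique so far: 6)
  Token 7: 'garden' -> NEW (unique so far: 7)
Unique types: ('child', 'dog', 'garden', 'red', 'window', 'writer', 'yellow')
Vocabulary size: 7

7


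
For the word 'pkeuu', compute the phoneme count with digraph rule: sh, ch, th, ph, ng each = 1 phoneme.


Parsing 'pkeuu' greedily, digraphs first:
  'p' -> consonant phoneme (phonemes so far: 1)
  'k' -> consonant phoneme (phonemes so far: 2)
  'e' -> vowel phoneme (phonemes so far: 3)
  'u' -> vowel phoneme (phonemes so far: 4)
  'u' -> vowel phoneme (phonemes so far: 5)
Total phonemes: 5

5


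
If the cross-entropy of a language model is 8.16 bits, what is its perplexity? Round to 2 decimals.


Perplexity formula: PP = 2^H
H = 8.16
PP = 2^8.16
Decompose: 2^8.16 = 2^8 * 2^0.16
2^8 = 256, 2^0.16 ~ 1.1172871
PP ~ 256 * 1.1172871 = 286.0254976
Rounded to 2 decimals: 286.03

286.03


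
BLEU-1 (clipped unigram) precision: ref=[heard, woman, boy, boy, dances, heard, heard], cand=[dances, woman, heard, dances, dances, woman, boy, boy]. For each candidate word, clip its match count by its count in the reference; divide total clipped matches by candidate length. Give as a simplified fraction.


Reference word counts: {'boy': 2, 'dances': 1, 'heard': 3, 'woman': 1}
Checking each candidate word (with clipping):
  'dances' -> in reference (ref count 1, used 1/1) -> match (matches: 1)
  'woman' -> in reference (ref count 1, used 1/1) -> match (matches: 2)
  'heard' -> in reference (ref count 3, used 1/3) -> match (matches: 3)
  'dances' -> ref count 1 already used up (1/1) -> clipped, no match (matches: 3)
  'dances' -> ref count 1 already used up (1/1) -> clipped, no match (matches: 3)
  'woman' -> ref count 1 already used up (1/1) -> clipped, no match (matches: 3)
  'boy' -> in reference (ref count 2, used 1/2) -> match (matches: 4)
  'boy' -> in reference (ref count 2, used 2/2) -> match (matches: 5)
Clipped matches: 5, Candidate length: 8
Precision = 5/8

5/8


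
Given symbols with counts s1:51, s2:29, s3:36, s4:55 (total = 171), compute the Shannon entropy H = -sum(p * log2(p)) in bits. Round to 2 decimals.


Computing entropy H = -sum(p_i * log2(p_i)):
  s1: p = 51/171 = 0.2982, -p*log2(p) = 0.5206
  s2: p = 29/171 = 0.1696, -p*log2(p) = 0.4341
  s3: p = 36/171 = 0.2105, -p*log2(p) = 0.4732
  s4: p = 55/171 = 0.3216, -p*log2(p) = 0.5264
H = sum of terms = 1.9543
Rounded to 2 decimals: 1.95

1.95


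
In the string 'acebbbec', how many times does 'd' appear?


Scanning 'acebbbec' for 'd':
  No matches found.
Total occurrences of 'd': 0

0


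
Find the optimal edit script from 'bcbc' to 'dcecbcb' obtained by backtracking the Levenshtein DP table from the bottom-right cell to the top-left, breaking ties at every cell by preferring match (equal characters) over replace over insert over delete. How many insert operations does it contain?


Edit distance = 4. Backtracking from cell (4, 7) with preference match > replace > insert > delete,
then listing the resulting alignment 'bcbc' -> 'dcecbcb' left to right:
  Step 1: insert 'd' [insertion #1]
  Step 2: insert 'c' [insertion #2]
  Step 3: replace b->e
  Step 4: keep 'c'
  Step 5: keep 'b'
  Step 6: keep 'c'
  Step 7: insert 'b' [insertion #3]
Total insertions: 3

3


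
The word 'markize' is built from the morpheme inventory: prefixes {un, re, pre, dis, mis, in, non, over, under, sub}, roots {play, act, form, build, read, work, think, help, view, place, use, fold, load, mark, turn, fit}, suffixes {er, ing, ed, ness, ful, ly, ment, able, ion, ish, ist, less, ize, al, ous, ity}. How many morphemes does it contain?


Segmenting 'markize' against the inventory:
  'mark' -> root (morpheme 1)
  'ize' -> suffix (morpheme 2)
Total morphemes: 2

2


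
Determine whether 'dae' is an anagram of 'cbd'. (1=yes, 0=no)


Sort characters of 'dae': 'ade'
Sort characters of 'cbd': 'bcd'
Sorted forms differ -> they are NOT anagrams
Result: 0

0


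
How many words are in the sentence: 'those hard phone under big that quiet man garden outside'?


Counting words by splitting on spaces:
  Word 1: 'those'
  Word 2: 'hard'
  Word 3: 'phone'
  Word 4: 'under'
  Word 5: 'big'
  Word 6: 'that'
  Word 7: 'quiet'
  Word 8: 'man'
  Word 9: 'garden'
  Word 10: 'outside'
Total words: 10

10


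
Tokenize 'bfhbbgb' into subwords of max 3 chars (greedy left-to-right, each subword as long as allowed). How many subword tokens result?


'bfhbbgb' has 7 characters.
Chunking with max size 3:
  Chunk 1: 'bfh' (positions 0-2)
  Chunk 2: 'bbg' (positions 3-5)
  Chunk 3: 'b' (positions 6-6)
Total chunks: ceil(7 / 3) = 3

3


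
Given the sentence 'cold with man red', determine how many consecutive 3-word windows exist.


Word trigrams from [4] words:
  Trigram 1: (cold with man)
  Trigram 2: (with man red)
Total word trigrams: 4 - 2 = 2

2


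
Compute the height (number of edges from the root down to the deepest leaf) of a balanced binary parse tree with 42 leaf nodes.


In a balanced binary tree with n leaves the deepest leaf is ceil(log2(n)) edges below the root.
log2(42) = 5.3923
ceil(5.3923) = 6
height (edges) = 6

6


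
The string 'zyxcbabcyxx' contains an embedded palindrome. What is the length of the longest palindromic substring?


Scanning 'zyxcbabcyxx' for palindromic substrings.
Substring at positions 3-7: 'cbabc'.
Check: reverse('cbabc') = 'cbabc' -> palindrome confirmed.
Neighbouring characters ('x' / 'y') break symmetry, so it cannot extend further.
No longer palindromic substring exists; longest length = 5

5


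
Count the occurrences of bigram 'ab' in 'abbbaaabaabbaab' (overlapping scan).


Scanning 'abbbaaabaabbaab' for bigram 'ab':
  Position 0: 'ab' -> MATCH
  Position 1: 'bb' -> no
  Position 2: 'bb' -> no
  Position 3: 'ba' -> no
  Position 4: 'aa' -> no
  Position 5: 'aa' -> no
  Position 6: 'ab' -> MATCH
  Position 7: 'ba' -> no
  Position 8: 'aa' -> no
  Position 9: 'ab' -> MATCH
  Position 10: 'bb' -> no
  Position 11: 'ba' -> no
  Position 12: 'aa' -> no
  Position 13: 'ab' -> MATCH
Total matches: 4

4


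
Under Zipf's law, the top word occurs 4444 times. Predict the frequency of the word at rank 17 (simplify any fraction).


Zipf's law: freq(rank) = f1 / rank
f1 = 4444, rank = 17
freq = 4444 / 17
GCD(4444, 17) = 1
Simplified: 4444/17

4444/17


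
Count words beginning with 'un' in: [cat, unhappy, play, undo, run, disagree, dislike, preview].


Checking each word for prefix 'un':
  'cat' -> no (count: 0)
  'unhappy' -> YES, starts with 'un' (count: 1)
  'play' -> no (count: 1)
  'undo' -> YES, starts with 'un' (count: 2)
  'run' -> no (count: 2)
  'disagree' -> no (count: 2)
  'dislike' -> no (count: 2)
  'preview' -> no (count: 2)
Total with prefix 'un': 2

2


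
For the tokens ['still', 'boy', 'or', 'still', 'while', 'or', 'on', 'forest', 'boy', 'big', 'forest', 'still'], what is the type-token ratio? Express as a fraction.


Tokens: 12
Unique types: ('big', 'boy', 'forest', 'on', 'or', 'still', 'while') = 7
TTR = 7/12
Already in lowest terms.

7/12


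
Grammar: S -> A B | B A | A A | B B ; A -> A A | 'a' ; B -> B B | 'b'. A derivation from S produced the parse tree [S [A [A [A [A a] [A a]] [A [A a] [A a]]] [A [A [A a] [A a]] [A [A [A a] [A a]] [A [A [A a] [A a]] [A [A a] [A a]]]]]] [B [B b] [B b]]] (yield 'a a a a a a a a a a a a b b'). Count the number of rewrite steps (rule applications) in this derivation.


Every bracketed nonterminal node [X ...] in the tree is produced by exactly one rule application.
Reading the tree off as a leftmost derivation:
  Step 1: S  =>  A B   (applied S -> A B)
  Step 2: A B  =>  A A B   (applied A -> A A)
  Step 3: A A B  =>  A A A B   (applied A -> A A)
  Step 4: A A A B  =>  A A A A B   (applied A -> A A)
  Step 5: A A A A B  =>  a A A A B   (applied A -> a)
  Step 6: a A A A B  =>  a a A A B   (applied A -> a)
  Step 7: a a A A B  =>  a a A A A B   (applied A -> A A)
  Step 8: a a A A A B  =>  a a a A A B   (applied A -> a)
  Step 9: a a a A A B  =>  a a a a A B   (applied A -> a)
  Step 10: a a a a A B  =>  a a a a A A B   (applied A -> A A)
  Step 11: a a a a A A B  =>  a a a a A A A B   (applied A -> A A)
  Step 12: a a a a A A A B  =>  a a a a a A A B   (applied A -> a)
  Step 13: a a a a a A A B  =>  a a a a a a A B   (applied A -> a)
  Step 14: a a a a a a A B  =>  a a a a a a A A B   (applied A -> A A)
  Step 15: a a a a a a A A B  =>  a a a a a a A A A B   (applied A -> A A)
  Step 16: a a a a a a A A A B  =>  a a a a a a a A A B   (applied A -> a)
  Step 17: a a a a a a a A A B  =>  a a a a a a a a A B   (applied A -> a)
  Step 18: a a a a a a a a A B  =>  a a a a a a a a A A B   (applied A -> A A)
  Step 19: a a a a a a a a A A B  =>  a a a a a a a a A A A B   (applied A -> A A)
  Step 20: a a a a a a a a A A A B  =>  a a a a a a a a a A A B   (applied A -> a)
  Step 21: a a a a a a a a a A A B  =>  a a a a a a a a a a A B   (applied A -> a)
  Step 22: a a a a a a a a a a A B  =>  a a a a a a a a a a A A B   (applied A -> A A)
  Step 23: a a a a a a a a a a A A B  =>  a a a a a a a a a a a A B   (applied A -> a)
  Step 24: a a a a a a a a a a a A B  =>  a a a a a a a a a a a a B   (applied A -> a)
  Step 25: a a a a a a a a a a a a B  =>  a a a a a a a a a a a a B B   (applied B -> B B)
  Step 26: a a a a a a a a a a a a B B  =>  a a a a a a a a a a a a b B   (applied B -> b)
  Step 27: a a a a a a a a a a a a b B  =>  a a a a a a a a a a a a b b   (applied B -> b)
Final yield: a a a a a a a a a a a a b b
Total rewrite steps: 27

27


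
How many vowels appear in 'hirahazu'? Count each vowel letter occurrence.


Scanning each character of 'hirahazu':
  Position 1: 'h' -> consonant (running count: 0)
  Position 2: 'i' -> vowel (running count: 1)
  Position 3: 'r' -> consonant (running count: 1)
  Position 4: 'a' -> vowel (running count: 2)
  Position 5: 'h' -> consonant (running count: 2)
  Position 6: 'a' -> vowel (running count: 3)
  Position 7: 'z' -> consonant (running count: 3)
  Position 8: 'u' -> vowel (running count: 4)
Total vowels: 4

4


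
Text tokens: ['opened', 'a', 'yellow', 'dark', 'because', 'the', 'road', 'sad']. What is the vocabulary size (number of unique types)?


Listing all tokens and tracking unique types:
  Token 1: 'opened' -> NEW (unique so far: 1)
  Token 2: 'a' -> NEW (unique so far: 2)
  Token 3: 'yellow' -> NEW (unique so far: 3)
  Token 4: 'dark' -> NEW (unique so far: 4)
  Token 5: 'because' -> NEW (unique so far: 5)
  Token 6: 'the' -> NEW (unique so far: 6)
  Token 7: 'road' -> NEW (unique so far: 7)
  Token 8: 'sad' -> NEW (unique so far: 8)
Unique types: ('a', 'because', 'dark', 'opened', 'road', 'sad', 'the', 'yellow')
Vocabulary size: 8

8


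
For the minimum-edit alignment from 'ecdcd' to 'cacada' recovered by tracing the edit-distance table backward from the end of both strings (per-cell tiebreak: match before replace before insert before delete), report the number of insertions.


Edit distance = 4. Backtracking from cell (5, 6) with preference match > replace > insert > delete,
then listing the resulting alignment 'ecdcd' -> 'cacada' left to right:
  Step 1: delete 'e'
  Step 2: keep 'c'
  Step 3: replace d->a
  Step 4: keep 'c'
  Step 5: insert 'a' [insertion #1]
  Step 6: keep 'd'
  Step 7: insert 'a' [insertion #2]
Total insertions: 2

2


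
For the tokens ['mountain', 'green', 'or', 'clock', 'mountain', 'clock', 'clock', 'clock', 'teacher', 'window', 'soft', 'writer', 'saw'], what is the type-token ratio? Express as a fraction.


Tokens: 13
Unique types: ('clock', 'green', 'mountain', 'or', 'saw', 'soft', 'teacher', 'window', 'writer') = 9
TTR = 9/13
Already in lowest terms.

9/13


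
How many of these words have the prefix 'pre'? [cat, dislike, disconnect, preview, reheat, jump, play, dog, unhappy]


Checking each word for prefix 'pre':
  'cat' -> no (count: 0)
  'dislike' -> no (count: 0)
  'disconnect' -> no (count: 0)
  'preview' -> YES, starts with 'pre' (count: 1)
  'reheat' -> no (count: 1)
  'jump' -> no (count: 1)
  'play' -> no (count: 1)
  'dog' -> no (count: 1)
  'unhappy' -> no (count: 1)
Total with prefix 'pre': 1

1


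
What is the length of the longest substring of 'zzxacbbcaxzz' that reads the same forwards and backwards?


Scanning 'zzxacbbcaxzz' for palindromic substrings.
Substring at positions 0-11: 'zzxacbbcaxzz'.
Check: reverse('zzxacbbcaxzz') = 'zzxacbbcaxzz' -> palindrome confirmed.
No longer palindromic substring exists; longest length = 12

12


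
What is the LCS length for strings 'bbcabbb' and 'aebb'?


DP table for LCS of 'bbcabbb' and 'aebb':
       a  e  b  b
    0  0  0  0  0
  b 0  0  0  1  1
  b 0  0  0  1  2
  c 0  0  0  1  2
  a 0  1  1  1  2
  b 0  1  1  2  2
  b 0  1  1  2  3
  b 0  1  1  2  3
LCS: 'abb'
LCS length = 3

3


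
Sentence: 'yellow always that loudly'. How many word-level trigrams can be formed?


Word trigrams from [4] words:
  Trigram 1: (yellow always that)
  Trigram 2: (always that loudly)
Total word trigrams: 4 - 2 = 2

2


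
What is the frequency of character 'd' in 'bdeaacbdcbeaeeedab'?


Scanning 'bdeaacbdcbeaeeedab' for 'd':
  Position 1: 'd' -> MATCH (count: 1)
  Position 7: 'd' -> MATCH (count: 2)
  Position 15: 'd' -> MATCH (count: 3)
Total occurrences of 'd': 3

3


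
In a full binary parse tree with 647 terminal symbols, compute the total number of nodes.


Leaf nodes (terminals): 647
Internal nodes = n - 1 = 647 - 1 = 646
Total = leaves + internal = 647 + 646 = 1293

1293


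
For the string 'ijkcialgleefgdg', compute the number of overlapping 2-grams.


String 'ijkcialgleefgdg' has length L = 15.
Number of overlapping n-grams = L - n + 1
Substituting: 15 - 2 + 1 = 14

14


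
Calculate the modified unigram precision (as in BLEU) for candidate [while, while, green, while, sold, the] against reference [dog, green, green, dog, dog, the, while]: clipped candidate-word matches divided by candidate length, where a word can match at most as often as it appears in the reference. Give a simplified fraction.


Reference word counts: {'dog': 3, 'green': 2, 'the': 1, 'while': 1}
Checking each candidate word (with clipping):
  'while' -> in reference (ref count 1, used 1/1) -> match (matches: 1)
  'while' -> ref count 1 already used up (1/1) -> clipped, no match (matches: 1)
  'green' -> in reference (ref count 2, used 1/2) -> match (matches: 2)
  'while' -> ref count 1 already used up (1/1) -> clipped, no match (matches: 2)
  'sold' -> not in reference -> no match (matches: 2)
  'the' -> in reference (ref count 1, used 1/1) -> match (matches: 3)
Clipped matches: 3, Candidate length: 6
Precision = 3/6 = 1/2

1/2


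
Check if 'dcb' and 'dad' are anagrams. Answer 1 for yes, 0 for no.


Sort characters of 'dcb': 'bcd'
Sort characters of 'dad': 'add'
Sorted forms differ -> they are NOT anagrams
Result: 0

0


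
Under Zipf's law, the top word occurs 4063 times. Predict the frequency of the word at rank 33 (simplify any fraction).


Zipf's law: freq(rank) = f1 / rank
f1 = 4063, rank = 33
freq = 4063 / 33
GCD(4063, 33) = 1
Simplified: 4063/33

4063/33


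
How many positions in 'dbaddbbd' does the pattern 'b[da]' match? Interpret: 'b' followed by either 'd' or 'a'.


Pattern: b[da] means 'b' followed by either 'd' or 'a'.
Scanning 'dbaddbbd' position-by-position:
  Pos 0: window 'db' -> no
  Pos 1: window 'ba' -> MATCH
  Pos 2: window 'ad' -> no
  Pos 3: window 'dd' -> no
  Pos 4: window 'db' -> no
  Pos 5: window 'bb' -> no
  Pos 6: window 'bd' -> MATCH
  Pos 7: window 'd' -> no
Total matches: 2

2


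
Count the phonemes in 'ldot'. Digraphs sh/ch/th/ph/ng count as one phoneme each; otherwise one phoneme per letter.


Parsing 'ldot' greedily, digraphs first:
  'l' -> consonant phoneme (phonemes so far: 1)
  'd' -> consonant phoneme (phonemes so far: 2)
  'o' -> vowel phoneme (phonemes so far: 3)
  't' -> consonant phoneme (phonemes so far: 4)
Total phonemes: 4

4


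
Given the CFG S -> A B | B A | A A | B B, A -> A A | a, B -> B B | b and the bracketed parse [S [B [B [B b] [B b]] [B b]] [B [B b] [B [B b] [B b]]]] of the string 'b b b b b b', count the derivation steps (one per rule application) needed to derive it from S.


Every bracketed nonterminal node [X ...] in the tree is produced by exactly one rule application.
Reading the tree off as a leftmost derivation:
  Step 1: S  =>  B B   (applied S -> B B)
  Step 2: B B  =>  B B B   (applied B -> B B)
  Step 3: B B B  =>  B B B B   (applied B -> B B)
  Step 4: B B B B  =>  b B B B   (applied B -> b)
  Step 5: b B B B  =>  b b B B   (applied B -> b)
  Step 6: b b B B  =>  b b b B   (applied B -> b)
  Step 7: b b b B  =>  b b b B B   (applied B -> B B)
  Step 8: b b b B B  =>  b b b b B   (applied B -> b)
  Step 9: b b b b B  =>  b b b b B B   (applied B -> B B)
  Step 10: b b b b B B  =>  b b b b b B   (applied B -> b)
  Step 11: b b b b b B  =>  b b b b b b   (applied B -> b)
Final yield: b b b b b b
Total rewrite steps: 11

11


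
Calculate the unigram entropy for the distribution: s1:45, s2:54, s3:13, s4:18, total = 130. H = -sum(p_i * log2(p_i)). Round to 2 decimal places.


Computing entropy H = -sum(p_i * log2(p_i)):
  s1: p = 45/130 = 0.3462, -p*log2(p) = 0.5298
  s2: p = 54/130 = 0.4154, -p*log2(p) = 0.5265
  s3: p = 13/130 = 0.1000, -p*log2(p) = 0.3322
  s4: p = 18/130 = 0.1385, -p*log2(p) = 0.3950
H = sum of terms = 1.7835
Rounded to 2 decimals: 1.78

1.78


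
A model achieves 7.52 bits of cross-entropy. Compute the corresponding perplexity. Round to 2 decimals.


Perplexity formula: PP = 2^H
H = 7.52
PP = 2^7.52
Decompose: 2^7.52 = 2^7 * 2^0.52
2^7 = 128, 2^0.52 ~ 1.4339552
PP ~ 128 * 1.4339552 = 183.5462656
Rounded to 2 decimals: 183.55

183.55


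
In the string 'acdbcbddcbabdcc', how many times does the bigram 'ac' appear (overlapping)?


Scanning 'acdbcbddcbabdcc' for bigram 'ac':
  Position 0: 'ac' -> MATCH
  Position 1: 'cd' -> no
  Position 2: 'db' -> no
  Position 3: 'bc' -> no
  Position 4: 'cb' -> no
  Position 5: 'bd' -> no
  Position 6: 'dd' -> no
  Position 7: 'dc' -> no
  Position 8: 'cb' -> no
  Position 9: 'ba' -> no
  Position 10: 'ab' -> no
  Position 11: 'bd' -> no
  Position 12: 'dc' -> no
  Position 13: 'cc' -> no
Total matches: 1

1


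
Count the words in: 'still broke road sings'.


Counting words by splitting on spaces:
  Word 1: 'still'
  Word 2: 'broke'
  Word 3: 'road'
  Word 4: 'sings'
Total words: 4

4


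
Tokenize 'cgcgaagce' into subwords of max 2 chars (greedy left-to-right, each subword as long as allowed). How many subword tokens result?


'cgcgaagce' has 9 characters.
Chunking with max size 2:
  Chunk 1: 'cg' (positions 0-1)
  Chunk 2: 'cg' (positions 2-3)
  Chunk 3: 'aa' (positions 4-5)
  Chunk 4: 'gc' (positions 6-7)
  Chunk 5: 'e' (positions 8-8)
Total chunks: ceil(9 / 2) = 5

5


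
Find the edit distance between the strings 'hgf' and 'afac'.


Building DP table for s1='hgf' (len 3) and s2='afac' (len 4):
       a  f  a  c
    0  1  2  3  4
  h 1  1  2  3  4
  g 2  2  2  3  4
  f 3  3  2  3  4
Edit distance = dp[3][4] = 4

4


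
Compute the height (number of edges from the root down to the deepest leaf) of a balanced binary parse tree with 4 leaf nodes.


In a balanced binary tree with n leaves the deepest leaf is ceil(log2(n)) edges below the root.
log2(4) = 2.0000
ceil(2.0000) = 2
height (edges) = 2

2


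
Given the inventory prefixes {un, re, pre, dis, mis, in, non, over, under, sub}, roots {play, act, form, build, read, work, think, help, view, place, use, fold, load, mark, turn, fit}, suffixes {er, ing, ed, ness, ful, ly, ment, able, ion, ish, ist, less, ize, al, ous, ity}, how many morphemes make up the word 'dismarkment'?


Segmenting 'dismarkment' against the inventory:
  'dis' -> prefix (morpheme 1)
  'mark' -> root (morpheme 2)
  'ment' -> suffix (morpheme 3)
Total morphemes: 3

3


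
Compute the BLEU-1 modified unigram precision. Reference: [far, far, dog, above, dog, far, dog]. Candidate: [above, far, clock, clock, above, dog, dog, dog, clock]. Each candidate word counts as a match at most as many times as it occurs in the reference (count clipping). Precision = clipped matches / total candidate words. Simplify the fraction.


Reference word counts: {'above': 1, 'dog': 3, 'far': 3}
Checking each candidate word (with clipping):
  'above' -> in reference (ref count 1, used 1/1) -> match (matches: 1)
  'far' -> in reference (ref count 3, used 1/3) -> match (matches: 2)
  'clock' -> not in reference -> no match (matches: 2)
  'clock' -> not in reference -> no match (matches: 2)
  'above' -> ref count 1 already used up (1/1) -> clipped, no match (matches: 2)
  'dog' -> in reference (ref count 3, used 1/3) -> match (matches: 3)
  'dog' -> in reference (ref count 3, used 2/3) -> match (matches: 4)
  'dog' -> in reference (ref count 3, used 3/3) -> match (matches: 5)
  'clock' -> not in reference -> no match (matches: 5)
Clipped matches: 5, Candidate length: 9
Precision = 5/9

5/9


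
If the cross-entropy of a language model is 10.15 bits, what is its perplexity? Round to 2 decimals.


Perplexity formula: PP = 2^H
H = 10.15
PP = 2^10.15
Decompose: 2^10.15 = 2^10 * 2^0.15
2^10 = 1024, 2^0.15 ~ 1.1095695
PP ~ 1024 * 1.1095695 = 1136.1991680
Rounded to 2 decimals: 1136.20

1136.20


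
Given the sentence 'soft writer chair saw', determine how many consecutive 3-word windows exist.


Word trigrams from [4] words:
  Trigram 1: (soft writer chair)
  Trigram 2: (writer chair saw)
Total word trigrams: 4 - 2 = 2

2


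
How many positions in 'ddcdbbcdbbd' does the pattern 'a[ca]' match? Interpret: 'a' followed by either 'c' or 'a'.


Pattern: a[ca] means 'a' followed by either 'c' or 'a'.
Scanning 'ddcdbbcdbbd' position-by-position:
  Pos 0: window 'dd' -> no
  Pos 1: window 'dc' -> no
  Pos 2: window 'cd' -> no
  Pos 3: window 'db' -> no
  Pos 4: window 'bb' -> no
  Pos 5: window 'bc' -> no
  Pos 6: window 'cd' -> no
  Pos 7: window 'db' -> no
  Pos 8: window 'bb' -> no
  Pos 9: window 'bd' -> no
  Pos 10: window 'd' -> no
Total matches: 0

0


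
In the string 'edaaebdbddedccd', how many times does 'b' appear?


Scanning 'edaaebdbddedccd' for 'b':
  Position 5: 'b' -> MATCH (count: 1)
  Position 7: 'b' -> MATCH (count: 2)
Total occurrences of 'b': 2

2


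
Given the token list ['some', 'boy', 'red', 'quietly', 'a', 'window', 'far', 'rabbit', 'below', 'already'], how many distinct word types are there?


Listing all tokens and tracking unique types:
  Token 1: 'some' -> NEW (unique so far: 1)
  Token 2: 'boy' -> NEW (unique so far: 2)
  Token 3: 'red' -> NEW (unique so far: 3)
  Token 4: 'quietly' -> NEW (unique so far: 4)
  Token 5: 'a' -> NEW (unique so far: 5)
  Token 6: 'window' -> NEW (unique so far: 6)
  Token 7: 'far' -> NEW (unique so far: 7)
  Token 8: 'rabbit' -> NEW (unique so far: 8)
  Token 9: 'below' -> NEW (unique so far: 9)
  Token 10: 'already' -> NEW (unique so far: 10)
Unique types: ('a', 'already', 'below', 'boy', 'far', 'quietly', 'rabbit', 'red', 'some', 'window')
Vocabulary size: 10

10


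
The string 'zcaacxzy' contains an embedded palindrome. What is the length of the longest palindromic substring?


Scanning 'zcaacxzy' for palindromic substrings.
Substring at positions 1-4: 'caac'.
Check: reverse('caac') = 'caac' -> palindrome confirmed.
Neighbouring characters ('z' / 'x') break symmetry, so it cannot extend further.
No longer palindromic substring exists; longest length = 4

4


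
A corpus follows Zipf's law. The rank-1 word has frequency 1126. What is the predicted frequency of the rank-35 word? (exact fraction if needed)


Zipf's law: freq(rank) = f1 / rank
f1 = 1126, rank = 35
freq = 1126 / 35
GCD(1126, 35) = 1
Simplified: 1126/35

1126/35


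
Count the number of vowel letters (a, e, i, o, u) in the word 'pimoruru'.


Scanning each character of 'pimoruru':
  Position 1: 'p' -> consonant (running count: 0)
  Position 2: 'i' -> vowel (running count: 1)
  Position 3: 'm' -> consonant (running count: 1)
  Position 4: 'o' -> vowel (running count: 2)
  Position 5: 'r' -> consonant (running count: 2)
  Position 6: 'u' -> vowel (running count: 3)
  Position 7: 'r' -> consonant (running count: 3)
  Position 8: 'u' -> vowel (running count: 4)
Total vowels: 4

4


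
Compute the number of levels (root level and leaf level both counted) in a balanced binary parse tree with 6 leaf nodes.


In a balanced binary tree with n leaves the deepest leaf is ceil(log2(n)) edges below the root,
so counting node levels inclusive of root and leaves gives ceil(log2(n)) + 1 levels.
log2(6) = 2.5850
ceil(2.5850) = 3
levels = 3 + 1 = 4

4


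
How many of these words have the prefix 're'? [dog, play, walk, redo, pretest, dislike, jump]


Checking each word for prefix 're':
  'dog' -> no (count: 0)
  'play' -> no (count: 0)
  'walk' -> no (count: 0)
  'redo' -> YES, starts with 're' (count: 1)
  'pretest' -> no (count: 1)
  'dislike' -> no (count: 1)
  'jump' -> no (count: 1)
Total with prefix 're': 1

1


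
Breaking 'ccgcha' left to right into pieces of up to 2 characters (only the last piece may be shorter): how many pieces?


'ccgcha' has 6 characters.
Chunking with max size 2:
  Chunk 1: 'cc' (positions 0-1)
  Chunk 2: 'gc' (positions 2-3)
  Chunk 3: 'ha' (positions 4-5)
Total chunks: ceil(6 / 2) = 3

3


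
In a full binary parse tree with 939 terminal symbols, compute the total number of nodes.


Leaf nodes (terminals): 939
Internal nodes = n - 1 = 939 - 1 = 938
Total = leaves + internal = 939 + 938 = 1877

1877


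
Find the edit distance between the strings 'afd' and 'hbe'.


Building DP table for s1='afd' (len 3) and s2='hbe' (len 3):
       h  b  e
    0  1  2  3
  a 1  1  2  3
  f 2  2  2  3
  d 3  3  3  3
Edit distance = dp[3][3] = 3

3


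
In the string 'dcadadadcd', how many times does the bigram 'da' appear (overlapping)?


Scanning 'dcadadadcd' for bigram 'da':
  Position 0: 'dc' -> no
  Position 1: 'ca' -> no
  Position 2: 'ad' -> no
  Position 3: 'da' -> MATCH
  Position 4: 'ad' -> no
  Position 5: 'da' -> MATCH
  Position 6: 'ad' -> no
  Position 7: 'dc' -> no
  Position 8: 'cd' -> no
Total matches: 2

2


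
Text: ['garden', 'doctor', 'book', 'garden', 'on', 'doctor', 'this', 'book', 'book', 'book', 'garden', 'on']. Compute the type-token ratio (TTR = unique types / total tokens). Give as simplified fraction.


Tokens: 12
Unique types: ('book', 'doctor', 'garden', 'on', 'this') = 5
TTR = 5/12
Already in lowest terms.

5/12


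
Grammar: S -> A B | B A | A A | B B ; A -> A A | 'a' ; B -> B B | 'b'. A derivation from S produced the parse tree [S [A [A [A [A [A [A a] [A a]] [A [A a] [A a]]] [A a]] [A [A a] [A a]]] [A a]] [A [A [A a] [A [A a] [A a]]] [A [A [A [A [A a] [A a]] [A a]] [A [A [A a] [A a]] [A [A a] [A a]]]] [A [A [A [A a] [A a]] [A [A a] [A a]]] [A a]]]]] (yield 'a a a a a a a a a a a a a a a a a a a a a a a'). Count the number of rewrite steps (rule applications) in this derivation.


Every bracketed nonterminal node [X ...] in the tree is produced by exactly one rule application.
Reading the tree off as a leftmost derivation:
  Step 1: S  =>  A A   (applied S -> A A)
  Step 2: A A  =>  A A A   (applied A -> A A)
  Step 3: A A A  =>  A A A A   (applied A -> A A)
  Step 4: A A A A  =>  A A A A A   (applied A -> A A)
  Step 5: A A A A A  =>  A A A A A A   (applied A -> A A)
  Step 6: A A A A A A  =>  A A A A A A A   (applied A -> A A)
  Step 7: A A A A A A A  =>  a A A A A A A   (applied A -> a)
  Step 8: a A A A A A A  =>  a a A A A A A   (applied A -> a)
  Step 9: a a A A A A A  =>  a a A A A A A A   (applied A -> A A)
  Step 10: a a A A A A A A  =>  a a a A A A A A   (applied A -> a)
  Step 11: a a a A A A A A  =>  a a a a A A A A   (applied A -> a)
  Step 12: a a a a A A A A  =>  a a a a a A A A   (applied A -> a)
  Step 13: a a a a a A A A  =>  a a a a a A A A A   (applied A -> A A)
  Step 14: a a a a a A A A A  =>  a a a a a a A A A   (applied A -> a)
  Step 15: a a a a a a A A A  =>  a a a a a a a A A   (applied A -> a)
  Step 16: a a a a a a a A A  =>  a a a a a a a a A   (applied A -> a)
  Step 17: a a a a a a a a A  =>  a a a a a a a a A A   (applied A -> A A)
  Step 18: a a a a a a a a A A  =>  a a a a a a a a A A A   (applied A -> A A)
  Step 19: a a a a a a a a A A A  =>  a a a a a a a a a A A   (applied A -> a)
  Step 20: a a a a a a a a a A A  =>  a a a a a a a a a A A A   (applied A -> A A)
  Step 21: a a a a a a a a a A A A  =>  a a a a a a a a a a A A   (applied A -> a)
  Step 22: a a a a a a a a a a A A  =>  a a a a a a a a a a a A   (applied A -> a)
  Step 23: a a a a a a a a a a a A  =>  a a a a a a a a a a a A A   (applied A -> A A)
  Step 24: a a a a a a a a a a a A A  =>  a a a a a a a a a a a A A A   (applied A -> A A)
  Step 25: a a a a a a a a a a a A A A  =>  a a a a a a a a a a a A A A A   (applied A -> A A)
  Step 26: a a a a a a a a a a a A A A A  =>  a a a a a a a a a a a A A A A A   (applied A -> A A)
  Step 27: a a a a a a a a a a a A A A A A  =>  a a a a a a a a a a a a A A A A   (applied A -> a)
  Step 28: a a a a a a a a a a a a A A A A  =>  a a a a a a a a a a a a a A A A   (applied A -> a)
  Step 29: a a a a a a a a a a a a a A A A  =>  a a a a a a a a a a a a a a A A   (applied A -> a)
  Step 30: a a a a a a a a a a a a a a A A  =>  a a a a a a a a a a a a a a A A A   (applied A -> A A)
  Step 31: a a a a a a a a a a a a a a A A A  =>  a a a a a a a a a a a a a a A A A A   (applied A -> A A)
  Step 32: a a a a a a a a a a a a a a A A A A  =>  a a a a a a a a a a a a a a a A A A   (applied A -> a)
  Step 33: a a a a a a a a a a a a a a a A A A  =>  a a a a a a a a a a a a a a a a A A   (applied A -> a)
  Step 34: a a a a a a a a a a a a a a a a A A  =>  a a a a a a a a a a a a a a a a A A A   (applied A -> A A)
  Step 35: a a a a a a a a a a a a a a a a A A A  =>  a a a a a a a a a a a a a a a a a A A   (applied A -> a)
  Step 36: a a a a a a a a a a a a a a a a a A A  =>  a a a a a a a a a a a a a a a a a a A   (applied A -> a)
  Step 37: a a a a a a a a a a a a a a a a a a A  =>  a a a a a a a a a a a a a a a a a a A A   (applied A -> A A)
  Step 38: a a a a a a a a a a a a a a a a a a A A  =>  a a a a a a a a a a a a a a a a a a A A A   (applied A -> A A)
  Step 39: a a a a a a a a a a a a a a a a a a A A A  =>  a a a a a a a a a a a a a a a a a a A A A A   (applied A -> A A)
  Step 40: a a a a a a a a a a a a a a a a a a A A A A  =>  a a a a a a a a a a a a a a a a a a a A A A   (applied A -> a)
  Step 41: a a a a a a a a a a a a a a a a a a a A A A  =>  a a a a a a a a a a a a a a a a a a a a A A   (applied A -> a)
  Step 42: a a a a a a a a a a a a a a a a a a a a A A  =>  a a a a a a a a a a a a a a a a a a a a A A A   (applied A -> A A)
  Step 43: a a a a a a a a a a a a a a a a a a a a A A A  =>  a a a a a a a a a a a a a a a a a a a a a A A   (applied A -> a)
  Step 44: a a a a a a a a a a a a a a a a a a a a a A A  =>  a a a a a a a a a a a a a a a a a a a a a a A   (applied A -> a)
  Step 45: a a a a a a a a a a a a a a a a a a a a a a A  =>  a a a a a a a a a a a a a a a a a a a a a a a   (applied A -> a)
Final yield: a a a a a a a a a a a a a a a a a a a a a a a
Total rewrite steps: 45

45
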